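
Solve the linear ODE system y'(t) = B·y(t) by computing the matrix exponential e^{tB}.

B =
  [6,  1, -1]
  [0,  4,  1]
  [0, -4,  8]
e^{tB} =
  [exp(6*t), t^2*exp(6*t) + t*exp(6*t), -t^2*exp(6*t)/2 - t*exp(6*t)]
  [0, -2*t*exp(6*t) + exp(6*t), t*exp(6*t)]
  [0, -4*t*exp(6*t), 2*t*exp(6*t) + exp(6*t)]

Strategy: write B = P · J · P⁻¹ where J is a Jordan canonical form, so e^{tB} = P · e^{tJ} · P⁻¹, and e^{tJ} can be computed block-by-block.

B has Jordan form
J =
  [6, 1, 0]
  [0, 6, 1]
  [0, 0, 6]
(up to reordering of blocks).

Per-block formulas:
  For a 3×3 Jordan block J_3(6): exp(t · J_3(6)) = e^(6t)·(I + t·N + (t^2/2)·N^2), where N is the 3×3 nilpotent shift.

After assembling e^{tJ} and conjugating by P, we get:

e^{tB} =
  [exp(6*t), t^2*exp(6*t) + t*exp(6*t), -t^2*exp(6*t)/2 - t*exp(6*t)]
  [0, -2*t*exp(6*t) + exp(6*t), t*exp(6*t)]
  [0, -4*t*exp(6*t), 2*t*exp(6*t) + exp(6*t)]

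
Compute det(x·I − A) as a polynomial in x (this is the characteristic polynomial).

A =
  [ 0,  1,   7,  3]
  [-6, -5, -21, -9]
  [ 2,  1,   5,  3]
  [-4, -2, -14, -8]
x^4 + 8*x^3 + 24*x^2 + 32*x + 16

Expanding det(x·I − A) (e.g. by cofactor expansion or by noting that A is similar to its Jordan form J, which has the same characteristic polynomial as A) gives
  χ_A(x) = x^4 + 8*x^3 + 24*x^2 + 32*x + 16
which factors as (x + 2)^4. The eigenvalues (with algebraic multiplicities) are λ = -2 with multiplicity 4.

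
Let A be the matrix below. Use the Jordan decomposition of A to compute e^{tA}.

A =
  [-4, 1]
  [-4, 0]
e^{tA} =
  [-2*t*exp(-2*t) + exp(-2*t), t*exp(-2*t)]
  [-4*t*exp(-2*t), 2*t*exp(-2*t) + exp(-2*t)]

Strategy: write A = P · J · P⁻¹ where J is a Jordan canonical form, so e^{tA} = P · e^{tJ} · P⁻¹, and e^{tJ} can be computed block-by-block.

A has Jordan form
J =
  [-2,  1]
  [ 0, -2]
(up to reordering of blocks).

Per-block formulas:
  For a 2×2 Jordan block J_2(-2): exp(t · J_2(-2)) = e^(-2t)·(I + t·N), where N is the 2×2 nilpotent shift.

After assembling e^{tJ} and conjugating by P, we get:

e^{tA} =
  [-2*t*exp(-2*t) + exp(-2*t), t*exp(-2*t)]
  [-4*t*exp(-2*t), 2*t*exp(-2*t) + exp(-2*t)]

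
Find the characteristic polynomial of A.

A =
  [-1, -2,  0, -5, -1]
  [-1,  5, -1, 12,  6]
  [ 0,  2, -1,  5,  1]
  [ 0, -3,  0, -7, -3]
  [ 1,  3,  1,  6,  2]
x^5 + 2*x^4 - 2*x^3 - 8*x^2 - 7*x - 2

Expanding det(x·I − A) (e.g. by cofactor expansion or by noting that A is similar to its Jordan form J, which has the same characteristic polynomial as A) gives
  χ_A(x) = x^5 + 2*x^4 - 2*x^3 - 8*x^2 - 7*x - 2
which factors as (x - 2)*(x + 1)^4. The eigenvalues (with algebraic multiplicities) are λ = -1 with multiplicity 4, λ = 2 with multiplicity 1.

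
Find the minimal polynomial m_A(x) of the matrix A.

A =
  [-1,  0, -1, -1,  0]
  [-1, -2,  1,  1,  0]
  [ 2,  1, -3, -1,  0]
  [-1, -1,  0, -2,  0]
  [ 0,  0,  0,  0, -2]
x^2 + 4*x + 4

The characteristic polynomial is χ_A(x) = (x + 2)^5, so the eigenvalues are known. The minimal polynomial is
  m_A(x) = Π_λ (x − λ)^{k_λ}
where k_λ is the size of the *largest* Jordan block for λ (equivalently, the smallest k with (A − λI)^k v = 0 for every generalised eigenvector v of λ).

  λ = -2: largest Jordan block has size 2, contributing (x + 2)^2

So m_A(x) = (x + 2)^2 = x^2 + 4*x + 4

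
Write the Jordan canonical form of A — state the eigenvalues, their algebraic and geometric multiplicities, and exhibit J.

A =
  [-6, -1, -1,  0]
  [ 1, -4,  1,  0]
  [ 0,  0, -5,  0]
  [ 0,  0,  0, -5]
J_2(-5) ⊕ J_1(-5) ⊕ J_1(-5)

The characteristic polynomial is
  det(x·I − A) = x^4 + 20*x^3 + 150*x^2 + 500*x + 625 = (x + 5)^4

Eigenvalues and multiplicities (the geometric multiplicity of λ is n − rank(A − λI), which equals the number of Jordan blocks for λ):
  λ = -5: algebraic multiplicity = 4, geometric multiplicity = 3

Determining the block sizes for each eigenvalue:
  λ = -5: 3 blocks summing to 4 forces exactly one block of size 2 and the rest size 1 → block sizes [2, 1, 1]

Assembling the blocks gives a Jordan form
J =
  [-5,  1,  0,  0]
  [ 0, -5,  0,  0]
  [ 0,  0, -5,  0]
  [ 0,  0,  0, -5]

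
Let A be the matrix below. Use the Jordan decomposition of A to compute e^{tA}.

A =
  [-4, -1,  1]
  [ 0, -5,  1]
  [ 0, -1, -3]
e^{tA} =
  [exp(-4*t), -t*exp(-4*t), t*exp(-4*t)]
  [0, -t*exp(-4*t) + exp(-4*t), t*exp(-4*t)]
  [0, -t*exp(-4*t), t*exp(-4*t) + exp(-4*t)]

Strategy: write A = P · J · P⁻¹ where J is a Jordan canonical form, so e^{tA} = P · e^{tJ} · P⁻¹, and e^{tJ} can be computed block-by-block.

A has Jordan form
J =
  [-4,  1,  0]
  [ 0, -4,  0]
  [ 0,  0, -4]
(up to reordering of blocks).

Per-block formulas:
  For a 1×1 block at λ = -4: exp(t · [-4]) = [e^(-4t)].
  For a 2×2 Jordan block J_2(-4): exp(t · J_2(-4)) = e^(-4t)·(I + t·N), where N is the 2×2 nilpotent shift.

After assembling e^{tJ} and conjugating by P, we get:

e^{tA} =
  [exp(-4*t), -t*exp(-4*t), t*exp(-4*t)]
  [0, -t*exp(-4*t) + exp(-4*t), t*exp(-4*t)]
  [0, -t*exp(-4*t), t*exp(-4*t) + exp(-4*t)]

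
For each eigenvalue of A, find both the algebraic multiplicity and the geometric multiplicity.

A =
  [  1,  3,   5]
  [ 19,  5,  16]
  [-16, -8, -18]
λ = -4: alg = 3, geom = 1

Step 1 — factor the characteristic polynomial to read off the algebraic multiplicities:
  χ_A(x) = (x + 4)^3

Step 2 — compute geometric multiplicities via the rank-nullity identity g(λ) = n − rank(A − λI):
  rank(A − (-4)·I) = 2, so dim ker(A − (-4)·I) = n − 2 = 1

Summary:
  λ = -4: algebraic multiplicity = 3, geometric multiplicity = 1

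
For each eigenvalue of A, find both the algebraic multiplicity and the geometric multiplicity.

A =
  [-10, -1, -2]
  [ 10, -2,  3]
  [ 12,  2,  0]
λ = -4: alg = 3, geom = 1

Step 1 — factor the characteristic polynomial to read off the algebraic multiplicities:
  χ_A(x) = (x + 4)^3

Step 2 — compute geometric multiplicities via the rank-nullity identity g(λ) = n − rank(A − λI):
  rank(A − (-4)·I) = 2, so dim ker(A − (-4)·I) = n − 2 = 1

Summary:
  λ = -4: algebraic multiplicity = 3, geometric multiplicity = 1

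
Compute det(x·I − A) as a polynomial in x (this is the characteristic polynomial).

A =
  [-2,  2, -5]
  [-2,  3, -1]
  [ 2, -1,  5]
x^3 - 6*x^2 + 12*x - 8

Expanding det(x·I − A) (e.g. by cofactor expansion or by noting that A is similar to its Jordan form J, which has the same characteristic polynomial as A) gives
  χ_A(x) = x^3 - 6*x^2 + 12*x - 8
which factors as (x - 2)^3. The eigenvalues (with algebraic multiplicities) are λ = 2 with multiplicity 3.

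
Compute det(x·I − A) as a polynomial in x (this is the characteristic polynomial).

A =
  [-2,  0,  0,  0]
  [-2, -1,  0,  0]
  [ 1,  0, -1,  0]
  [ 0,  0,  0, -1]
x^4 + 5*x^3 + 9*x^2 + 7*x + 2

Expanding det(x·I − A) (e.g. by cofactor expansion or by noting that A is similar to its Jordan form J, which has the same characteristic polynomial as A) gives
  χ_A(x) = x^4 + 5*x^3 + 9*x^2 + 7*x + 2
which factors as (x + 1)^3*(x + 2). The eigenvalues (with algebraic multiplicities) are λ = -2 with multiplicity 1, λ = -1 with multiplicity 3.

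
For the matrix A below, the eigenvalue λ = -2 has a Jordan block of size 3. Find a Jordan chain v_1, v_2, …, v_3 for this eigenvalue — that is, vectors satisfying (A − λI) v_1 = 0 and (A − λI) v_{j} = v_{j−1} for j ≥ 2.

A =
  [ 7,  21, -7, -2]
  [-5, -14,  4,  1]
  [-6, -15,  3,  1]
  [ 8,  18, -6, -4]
A Jordan chain for λ = -2 of length 3:
v_1 = (2, -1, -1, 2)ᵀ
v_2 = (9, -5, -6, 8)ᵀ
v_3 = (1, 0, 0, 0)ᵀ

Let N = A − (-2)·I. We want v_3 with N^3 v_3 = 0 but N^2 v_3 ≠ 0; then v_{j-1} := N · v_j for j = 3, …, 2.

Pick v_3 = (1, 0, 0, 0)ᵀ.
Then v_2 = N · v_3 = (9, -5, -6, 8)ᵀ.
Then v_1 = N · v_2 = (2, -1, -1, 2)ᵀ.

Sanity check: (A − (-2)·I) v_1 = (0, 0, 0, 0)ᵀ = 0. ✓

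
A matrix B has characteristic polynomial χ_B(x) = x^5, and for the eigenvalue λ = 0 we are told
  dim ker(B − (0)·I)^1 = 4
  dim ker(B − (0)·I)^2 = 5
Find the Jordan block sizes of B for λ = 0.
Block sizes for λ = 0: [2, 1, 1, 1]

From the dimensions of kernels of powers, the number of Jordan blocks of size at least j is d_j − d_{j−1} where d_j = dim ker(N^j) (with d_0 = 0). Computing the differences gives [4, 1].
The number of blocks of size exactly k is (#blocks of size ≥ k) − (#blocks of size ≥ k + 1), so the partition is: 3 block(s) of size 1, 1 block(s) of size 2.
In nonincreasing order the block sizes are [2, 1, 1, 1].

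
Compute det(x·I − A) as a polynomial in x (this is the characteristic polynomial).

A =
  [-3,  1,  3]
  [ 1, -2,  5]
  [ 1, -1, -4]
x^3 + 9*x^2 + 27*x + 27

Expanding det(x·I − A) (e.g. by cofactor expansion or by noting that A is similar to its Jordan form J, which has the same characteristic polynomial as A) gives
  χ_A(x) = x^3 + 9*x^2 + 27*x + 27
which factors as (x + 3)^3. The eigenvalues (with algebraic multiplicities) are λ = -3 with multiplicity 3.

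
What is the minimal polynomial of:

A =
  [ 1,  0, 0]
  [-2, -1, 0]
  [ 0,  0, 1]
x^2 - 1

The characteristic polynomial is χ_A(x) = (x - 1)^2*(x + 1), so the eigenvalues are known. The minimal polynomial is
  m_A(x) = Π_λ (x − λ)^{k_λ}
where k_λ is the size of the *largest* Jordan block for λ (equivalently, the smallest k with (A − λI)^k v = 0 for every generalised eigenvector v of λ).

  λ = -1: largest Jordan block has size 1, contributing (x + 1)
  λ = 1: largest Jordan block has size 1, contributing (x − 1)

So m_A(x) = (x - 1)*(x + 1) = x^2 - 1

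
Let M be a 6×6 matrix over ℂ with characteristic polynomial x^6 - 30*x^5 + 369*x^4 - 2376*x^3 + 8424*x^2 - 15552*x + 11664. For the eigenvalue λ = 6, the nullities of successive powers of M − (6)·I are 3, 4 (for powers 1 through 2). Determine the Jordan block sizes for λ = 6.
Block sizes for λ = 6: [2, 1, 1]

From the dimensions of kernels of powers, the number of Jordan blocks of size at least j is d_j − d_{j−1} where d_j = dim ker(N^j) (with d_0 = 0). Computing the differences gives [3, 1].
The number of blocks of size exactly k is (#blocks of size ≥ k) − (#blocks of size ≥ k + 1), so the partition is: 2 block(s) of size 1, 1 block(s) of size 2.
In nonincreasing order the block sizes are [2, 1, 1].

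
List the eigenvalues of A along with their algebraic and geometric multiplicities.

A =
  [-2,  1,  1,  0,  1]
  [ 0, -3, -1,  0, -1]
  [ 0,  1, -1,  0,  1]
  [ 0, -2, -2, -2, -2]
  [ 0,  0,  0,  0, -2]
λ = -2: alg = 5, geom = 4

Step 1 — factor the characteristic polynomial to read off the algebraic multiplicities:
  χ_A(x) = (x + 2)^5

Step 2 — compute geometric multiplicities via the rank-nullity identity g(λ) = n − rank(A − λI):
  rank(A − (-2)·I) = 1, so dim ker(A − (-2)·I) = n − 1 = 4

Summary:
  λ = -2: algebraic multiplicity = 5, geometric multiplicity = 4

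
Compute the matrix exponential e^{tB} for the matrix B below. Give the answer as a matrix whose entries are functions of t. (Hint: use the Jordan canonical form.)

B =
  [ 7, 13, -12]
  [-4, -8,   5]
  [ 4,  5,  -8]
e^{tB} =
  [10*t*exp(-3*t) + exp(-3*t), 5*t^2*exp(-3*t)/2 + 13*t*exp(-3*t), 5*t^2*exp(-3*t)/2 - 12*t*exp(-3*t)]
  [-4*t*exp(-3*t), -t^2*exp(-3*t) - 5*t*exp(-3*t) + exp(-3*t), -t^2*exp(-3*t) + 5*t*exp(-3*t)]
  [4*t*exp(-3*t), t^2*exp(-3*t) + 5*t*exp(-3*t), t^2*exp(-3*t) - 5*t*exp(-3*t) + exp(-3*t)]

Strategy: write B = P · J · P⁻¹ where J is a Jordan canonical form, so e^{tB} = P · e^{tJ} · P⁻¹, and e^{tJ} can be computed block-by-block.

B has Jordan form
J =
  [-3,  1,  0]
  [ 0, -3,  1]
  [ 0,  0, -3]
(up to reordering of blocks).

Per-block formulas:
  For a 3×3 Jordan block J_3(-3): exp(t · J_3(-3)) = e^(-3t)·(I + t·N + (t^2/2)·N^2), where N is the 3×3 nilpotent shift.

After assembling e^{tJ} and conjugating by P, we get:

e^{tB} =
  [10*t*exp(-3*t) + exp(-3*t), 5*t^2*exp(-3*t)/2 + 13*t*exp(-3*t), 5*t^2*exp(-3*t)/2 - 12*t*exp(-3*t)]
  [-4*t*exp(-3*t), -t^2*exp(-3*t) - 5*t*exp(-3*t) + exp(-3*t), -t^2*exp(-3*t) + 5*t*exp(-3*t)]
  [4*t*exp(-3*t), t^2*exp(-3*t) + 5*t*exp(-3*t), t^2*exp(-3*t) - 5*t*exp(-3*t) + exp(-3*t)]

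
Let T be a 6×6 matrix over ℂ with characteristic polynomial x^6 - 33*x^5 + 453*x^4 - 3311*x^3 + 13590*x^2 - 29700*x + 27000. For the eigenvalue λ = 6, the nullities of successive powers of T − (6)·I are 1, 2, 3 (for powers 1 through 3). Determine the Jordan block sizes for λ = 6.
Block sizes for λ = 6: [3]

From the dimensions of kernels of powers, the number of Jordan blocks of size at least j is d_j − d_{j−1} where d_j = dim ker(N^j) (with d_0 = 0). Computing the differences gives [1, 1, 1].
The number of blocks of size exactly k is (#blocks of size ≥ k) − (#blocks of size ≥ k + 1), so the partition is: 1 block(s) of size 3.
In nonincreasing order the block sizes are [3].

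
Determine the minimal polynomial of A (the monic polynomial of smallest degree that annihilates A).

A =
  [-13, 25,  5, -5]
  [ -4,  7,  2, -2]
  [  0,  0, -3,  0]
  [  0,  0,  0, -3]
x^2 + 6*x + 9

The characteristic polynomial is χ_A(x) = (x + 3)^4, so the eigenvalues are known. The minimal polynomial is
  m_A(x) = Π_λ (x − λ)^{k_λ}
where k_λ is the size of the *largest* Jordan block for λ (equivalently, the smallest k with (A − λI)^k v = 0 for every generalised eigenvector v of λ).

  λ = -3: largest Jordan block has size 2, contributing (x + 3)^2

So m_A(x) = (x + 3)^2 = x^2 + 6*x + 9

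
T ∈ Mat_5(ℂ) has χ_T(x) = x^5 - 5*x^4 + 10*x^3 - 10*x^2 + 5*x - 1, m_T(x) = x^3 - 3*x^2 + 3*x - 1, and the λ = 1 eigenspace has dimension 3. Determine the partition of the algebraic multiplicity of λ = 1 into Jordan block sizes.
Block sizes for λ = 1: [3, 1, 1]

Step 1 — from the characteristic polynomial, algebraic multiplicity of λ = 1 is 5. From dim ker(T − (1)·I) = 3, there are exactly 3 Jordan blocks for λ = 1.
Step 2 — from the minimal polynomial, the factor (x − 1)^3 tells us the largest block for λ = 1 has size 3.
Step 3 — with total size 5, 3 blocks, and largest block 3, the block sizes (in nonincreasing order) are [3, 1, 1].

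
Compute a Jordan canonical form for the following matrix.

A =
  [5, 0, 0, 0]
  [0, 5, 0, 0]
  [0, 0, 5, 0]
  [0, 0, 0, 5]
J_1(5) ⊕ J_1(5) ⊕ J_1(5) ⊕ J_1(5)

The characteristic polynomial is
  det(x·I − A) = x^4 - 20*x^3 + 150*x^2 - 500*x + 625 = (x - 5)^4

Eigenvalues and multiplicities (the geometric multiplicity of λ is n − rank(A − λI), which equals the number of Jordan blocks for λ):
  λ = 5: algebraic multiplicity = 4, geometric multiplicity = 4

Determining the block sizes for each eigenvalue:
  λ = 5: gm = am = 4, so every block has size 1 → block sizes [1, 1, 1, 1]

Assembling the blocks gives a Jordan form
J =
  [5, 0, 0, 0]
  [0, 5, 0, 0]
  [0, 0, 5, 0]
  [0, 0, 0, 5]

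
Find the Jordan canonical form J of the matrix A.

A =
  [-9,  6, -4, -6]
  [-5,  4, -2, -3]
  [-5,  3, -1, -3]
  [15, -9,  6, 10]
J_2(1) ⊕ J_1(1) ⊕ J_1(1)

The characteristic polynomial is
  det(x·I − A) = x^4 - 4*x^3 + 6*x^2 - 4*x + 1 = (x - 1)^4

Eigenvalues and multiplicities (the geometric multiplicity of λ is n − rank(A − λI), which equals the number of Jordan blocks for λ):
  λ = 1: algebraic multiplicity = 4, geometric multiplicity = 3

Determining the block sizes for each eigenvalue:
  λ = 1: 3 blocks summing to 4 forces exactly one block of size 2 and the rest size 1 → block sizes [2, 1, 1]

Assembling the blocks gives a Jordan form
J =
  [1, 1, 0, 0]
  [0, 1, 0, 0]
  [0, 0, 1, 0]
  [0, 0, 0, 1]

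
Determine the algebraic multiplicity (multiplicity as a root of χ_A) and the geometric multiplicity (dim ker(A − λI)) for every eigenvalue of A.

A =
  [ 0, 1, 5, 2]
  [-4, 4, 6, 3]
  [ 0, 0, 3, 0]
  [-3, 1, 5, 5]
λ = 3: alg = 4, geom = 2

Step 1 — factor the characteristic polynomial to read off the algebraic multiplicities:
  χ_A(x) = (x - 3)^4

Step 2 — compute geometric multiplicities via the rank-nullity identity g(λ) = n − rank(A − λI):
  rank(A − (3)·I) = 2, so dim ker(A − (3)·I) = n − 2 = 2

Summary:
  λ = 3: algebraic multiplicity = 4, geometric multiplicity = 2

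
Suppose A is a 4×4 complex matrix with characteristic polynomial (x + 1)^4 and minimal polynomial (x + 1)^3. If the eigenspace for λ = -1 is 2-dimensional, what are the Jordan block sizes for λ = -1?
Block sizes for λ = -1: [3, 1]

Step 1 — from the characteristic polynomial, algebraic multiplicity of λ = -1 is 4. From dim ker(A − (-1)·I) = 2, there are exactly 2 Jordan blocks for λ = -1.
Step 2 — from the minimal polynomial, the factor (x + 1)^3 tells us the largest block for λ = -1 has size 3.
Step 3 — with total size 4, 2 blocks, and largest block 3, the block sizes (in nonincreasing order) are [3, 1].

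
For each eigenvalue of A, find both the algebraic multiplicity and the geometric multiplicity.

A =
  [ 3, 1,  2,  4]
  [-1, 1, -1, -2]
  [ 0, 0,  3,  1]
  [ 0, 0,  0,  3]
λ = 2: alg = 2, geom = 1; λ = 3: alg = 2, geom = 1

Step 1 — factor the characteristic polynomial to read off the algebraic multiplicities:
  χ_A(x) = (x - 3)^2*(x - 2)^2

Step 2 — compute geometric multiplicities via the rank-nullity identity g(λ) = n − rank(A − λI):
  rank(A − (2)·I) = 3, so dim ker(A − (2)·I) = n − 3 = 1
  rank(A − (3)·I) = 3, so dim ker(A − (3)·I) = n − 3 = 1

Summary:
  λ = 2: algebraic multiplicity = 2, geometric multiplicity = 1
  λ = 3: algebraic multiplicity = 2, geometric multiplicity = 1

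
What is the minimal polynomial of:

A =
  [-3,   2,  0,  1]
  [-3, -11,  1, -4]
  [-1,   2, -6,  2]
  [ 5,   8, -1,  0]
x^3 + 15*x^2 + 75*x + 125

The characteristic polynomial is χ_A(x) = (x + 5)^4, so the eigenvalues are known. The minimal polynomial is
  m_A(x) = Π_λ (x − λ)^{k_λ}
where k_λ is the size of the *largest* Jordan block for λ (equivalently, the smallest k with (A − λI)^k v = 0 for every generalised eigenvector v of λ).

  λ = -5: largest Jordan block has size 3, contributing (x + 5)^3

So m_A(x) = (x + 5)^3 = x^3 + 15*x^2 + 75*x + 125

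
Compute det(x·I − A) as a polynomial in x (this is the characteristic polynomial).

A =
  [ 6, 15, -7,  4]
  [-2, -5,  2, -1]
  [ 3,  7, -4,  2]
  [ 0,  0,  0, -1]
x^4 + 4*x^3 + 6*x^2 + 4*x + 1

Expanding det(x·I − A) (e.g. by cofactor expansion or by noting that A is similar to its Jordan form J, which has the same characteristic polynomial as A) gives
  χ_A(x) = x^4 + 4*x^3 + 6*x^2 + 4*x + 1
which factors as (x + 1)^4. The eigenvalues (with algebraic multiplicities) are λ = -1 with multiplicity 4.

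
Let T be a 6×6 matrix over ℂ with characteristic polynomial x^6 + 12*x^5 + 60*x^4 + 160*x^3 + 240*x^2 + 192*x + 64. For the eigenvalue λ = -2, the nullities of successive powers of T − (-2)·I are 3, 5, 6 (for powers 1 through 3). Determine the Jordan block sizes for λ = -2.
Block sizes for λ = -2: [3, 2, 1]

From the dimensions of kernels of powers, the number of Jordan blocks of size at least j is d_j − d_{j−1} where d_j = dim ker(N^j) (with d_0 = 0). Computing the differences gives [3, 2, 1].
The number of blocks of size exactly k is (#blocks of size ≥ k) − (#blocks of size ≥ k + 1), so the partition is: 1 block(s) of size 1, 1 block(s) of size 2, 1 block(s) of size 3.
In nonincreasing order the block sizes are [3, 2, 1].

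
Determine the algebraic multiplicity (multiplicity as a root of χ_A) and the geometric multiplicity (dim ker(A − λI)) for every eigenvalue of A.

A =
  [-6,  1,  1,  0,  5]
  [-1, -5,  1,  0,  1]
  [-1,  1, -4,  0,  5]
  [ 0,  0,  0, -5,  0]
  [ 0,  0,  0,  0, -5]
λ = -5: alg = 5, geom = 3

Step 1 — factor the characteristic polynomial to read off the algebraic multiplicities:
  χ_A(x) = (x + 5)^5

Step 2 — compute geometric multiplicities via the rank-nullity identity g(λ) = n − rank(A − λI):
  rank(A − (-5)·I) = 2, so dim ker(A − (-5)·I) = n − 2 = 3

Summary:
  λ = -5: algebraic multiplicity = 5, geometric multiplicity = 3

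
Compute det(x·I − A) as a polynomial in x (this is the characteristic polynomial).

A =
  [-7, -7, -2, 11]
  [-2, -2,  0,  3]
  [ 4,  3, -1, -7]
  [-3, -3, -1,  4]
x^4 + 6*x^3 + 12*x^2 + 10*x + 3

Expanding det(x·I − A) (e.g. by cofactor expansion or by noting that A is similar to its Jordan form J, which has the same characteristic polynomial as A) gives
  χ_A(x) = x^4 + 6*x^3 + 12*x^2 + 10*x + 3
which factors as (x + 1)^3*(x + 3). The eigenvalues (with algebraic multiplicities) are λ = -3 with multiplicity 1, λ = -1 with multiplicity 3.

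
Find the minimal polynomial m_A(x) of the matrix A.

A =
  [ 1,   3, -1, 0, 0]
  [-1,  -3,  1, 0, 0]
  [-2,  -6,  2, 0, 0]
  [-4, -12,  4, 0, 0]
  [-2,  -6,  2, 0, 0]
x^2

The characteristic polynomial is χ_A(x) = x^5, so the eigenvalues are known. The minimal polynomial is
  m_A(x) = Π_λ (x − λ)^{k_λ}
where k_λ is the size of the *largest* Jordan block for λ (equivalently, the smallest k with (A − λI)^k v = 0 for every generalised eigenvector v of λ).

  λ = 0: largest Jordan block has size 2, contributing (x − 0)^2

So m_A(x) = x^2 = x^2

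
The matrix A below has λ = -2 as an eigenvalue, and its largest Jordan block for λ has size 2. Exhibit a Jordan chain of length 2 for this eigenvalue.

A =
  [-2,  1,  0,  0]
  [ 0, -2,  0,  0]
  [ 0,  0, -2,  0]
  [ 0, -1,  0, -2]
A Jordan chain for λ = -2 of length 2:
v_1 = (1, 0, 0, -1)ᵀ
v_2 = (0, 1, 0, 0)ᵀ

Let N = A − (-2)·I. We want v_2 with N^2 v_2 = 0 but N^1 v_2 ≠ 0; then v_{j-1} := N · v_j for j = 2, …, 2.

Pick v_2 = (0, 1, 0, 0)ᵀ.
Then v_1 = N · v_2 = (1, 0, 0, -1)ᵀ.

Sanity check: (A − (-2)·I) v_1 = (0, 0, 0, 0)ᵀ = 0. ✓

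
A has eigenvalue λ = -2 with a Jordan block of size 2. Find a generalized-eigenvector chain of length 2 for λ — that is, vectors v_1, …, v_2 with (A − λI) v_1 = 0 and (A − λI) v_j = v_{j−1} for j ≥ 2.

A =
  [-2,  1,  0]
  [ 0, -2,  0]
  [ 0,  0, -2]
A Jordan chain for λ = -2 of length 2:
v_1 = (1, 0, 0)ᵀ
v_2 = (0, 1, 0)ᵀ

Let N = A − (-2)·I. We want v_2 with N^2 v_2 = 0 but N^1 v_2 ≠ 0; then v_{j-1} := N · v_j for j = 2, …, 2.

Pick v_2 = (0, 1, 0)ᵀ.
Then v_1 = N · v_2 = (1, 0, 0)ᵀ.

Sanity check: (A − (-2)·I) v_1 = (0, 0, 0)ᵀ = 0. ✓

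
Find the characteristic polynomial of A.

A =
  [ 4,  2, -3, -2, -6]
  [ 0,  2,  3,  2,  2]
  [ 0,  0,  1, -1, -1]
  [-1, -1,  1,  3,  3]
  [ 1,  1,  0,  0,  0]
x^5 - 10*x^4 + 40*x^3 - 80*x^2 + 80*x - 32

Expanding det(x·I − A) (e.g. by cofactor expansion or by noting that A is similar to its Jordan form J, which has the same characteristic polynomial as A) gives
  χ_A(x) = x^5 - 10*x^4 + 40*x^3 - 80*x^2 + 80*x - 32
which factors as (x - 2)^5. The eigenvalues (with algebraic multiplicities) are λ = 2 with multiplicity 5.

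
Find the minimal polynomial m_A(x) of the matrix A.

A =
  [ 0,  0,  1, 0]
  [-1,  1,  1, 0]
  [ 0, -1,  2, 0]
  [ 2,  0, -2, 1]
x^3 - 3*x^2 + 3*x - 1

The characteristic polynomial is χ_A(x) = (x - 1)^4, so the eigenvalues are known. The minimal polynomial is
  m_A(x) = Π_λ (x − λ)^{k_λ}
where k_λ is the size of the *largest* Jordan block for λ (equivalently, the smallest k with (A − λI)^k v = 0 for every generalised eigenvector v of λ).

  λ = 1: largest Jordan block has size 3, contributing (x − 1)^3

So m_A(x) = (x - 1)^3 = x^3 - 3*x^2 + 3*x - 1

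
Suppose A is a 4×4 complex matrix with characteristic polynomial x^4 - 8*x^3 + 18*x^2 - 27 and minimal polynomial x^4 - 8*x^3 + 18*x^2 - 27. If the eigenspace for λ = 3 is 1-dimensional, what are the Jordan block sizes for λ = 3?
Block sizes for λ = 3: [3]

Step 1 — from the characteristic polynomial, algebraic multiplicity of λ = 3 is 3. From dim ker(A − (3)·I) = 1, there are exactly 1 Jordan blocks for λ = 3.
Step 2 — from the minimal polynomial, the factor (x − 3)^3 tells us the largest block for λ = 3 has size 3.
Step 3 — with total size 3, 1 blocks, and largest block 3, the block sizes (in nonincreasing order) are [3].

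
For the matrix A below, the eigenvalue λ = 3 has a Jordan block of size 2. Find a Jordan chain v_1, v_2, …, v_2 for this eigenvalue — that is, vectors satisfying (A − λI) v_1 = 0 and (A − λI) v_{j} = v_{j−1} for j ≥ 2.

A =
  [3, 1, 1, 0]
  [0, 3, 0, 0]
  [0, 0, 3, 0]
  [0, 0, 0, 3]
A Jordan chain for λ = 3 of length 2:
v_1 = (1, 0, 0, 0)ᵀ
v_2 = (0, 1, 0, 0)ᵀ

Let N = A − (3)·I. We want v_2 with N^2 v_2 = 0 but N^1 v_2 ≠ 0; then v_{j-1} := N · v_j for j = 2, …, 2.

Pick v_2 = (0, 1, 0, 0)ᵀ.
Then v_1 = N · v_2 = (1, 0, 0, 0)ᵀ.

Sanity check: (A − (3)·I) v_1 = (0, 0, 0, 0)ᵀ = 0. ✓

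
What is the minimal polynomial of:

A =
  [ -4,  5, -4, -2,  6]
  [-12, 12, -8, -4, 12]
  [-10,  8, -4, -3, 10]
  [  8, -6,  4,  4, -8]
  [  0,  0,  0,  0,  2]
x^2 - 4*x + 4

The characteristic polynomial is χ_A(x) = (x - 2)^5, so the eigenvalues are known. The minimal polynomial is
  m_A(x) = Π_λ (x − λ)^{k_λ}
where k_λ is the size of the *largest* Jordan block for λ (equivalently, the smallest k with (A − λI)^k v = 0 for every generalised eigenvector v of λ).

  λ = 2: largest Jordan block has size 2, contributing (x − 2)^2

So m_A(x) = (x - 2)^2 = x^2 - 4*x + 4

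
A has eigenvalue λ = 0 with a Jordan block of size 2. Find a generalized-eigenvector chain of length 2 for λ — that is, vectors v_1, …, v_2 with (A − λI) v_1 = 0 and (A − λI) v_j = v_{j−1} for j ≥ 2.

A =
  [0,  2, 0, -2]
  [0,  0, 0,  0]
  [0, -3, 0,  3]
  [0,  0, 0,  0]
A Jordan chain for λ = 0 of length 2:
v_1 = (2, 0, -3, 0)ᵀ
v_2 = (0, 1, 0, 0)ᵀ

Let N = A − (0)·I. We want v_2 with N^2 v_2 = 0 but N^1 v_2 ≠ 0; then v_{j-1} := N · v_j for j = 2, …, 2.

Pick v_2 = (0, 1, 0, 0)ᵀ.
Then v_1 = N · v_2 = (2, 0, -3, 0)ᵀ.

Sanity check: (A − (0)·I) v_1 = (0, 0, 0, 0)ᵀ = 0. ✓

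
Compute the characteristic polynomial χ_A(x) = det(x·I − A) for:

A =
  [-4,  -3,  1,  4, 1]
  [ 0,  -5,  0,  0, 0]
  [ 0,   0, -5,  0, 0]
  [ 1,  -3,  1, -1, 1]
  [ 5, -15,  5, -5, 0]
x^5 + 15*x^4 + 75*x^3 + 125*x^2

Expanding det(x·I − A) (e.g. by cofactor expansion or by noting that A is similar to its Jordan form J, which has the same characteristic polynomial as A) gives
  χ_A(x) = x^5 + 15*x^4 + 75*x^3 + 125*x^2
which factors as x^2*(x + 5)^3. The eigenvalues (with algebraic multiplicities) are λ = -5 with multiplicity 3, λ = 0 with multiplicity 2.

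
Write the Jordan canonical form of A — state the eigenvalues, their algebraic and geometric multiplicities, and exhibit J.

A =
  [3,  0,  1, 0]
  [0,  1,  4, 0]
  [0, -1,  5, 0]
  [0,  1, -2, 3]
J_3(3) ⊕ J_1(3)

The characteristic polynomial is
  det(x·I − A) = x^4 - 12*x^3 + 54*x^2 - 108*x + 81 = (x - 3)^4

Eigenvalues and multiplicities (the geometric multiplicity of λ is n − rank(A − λI), which equals the number of Jordan blocks for λ):
  λ = 3: algebraic multiplicity = 4, geometric multiplicity = 2

Determining the block sizes for each eigenvalue:
  λ = 3: with am = 4 and gm = 2, the partition is not yet determined (e.g. several partitions of 4 into 2 parts exist). Let N = A − (3)·I. Computing rank(N^1) = 2, rank(N^2) = 1, rank(N^3) = 0; the number of blocks of size ≥ j is rank(N^{j−1}) − rank(N^j), giving [2, 1, 1]. So we have 1 block(s) of size 3, 1 block(s) of size 1 → block sizes [3, 1]

Assembling the blocks gives a Jordan form
J =
  [3, 1, 0, 0]
  [0, 3, 1, 0]
  [0, 0, 3, 0]
  [0, 0, 0, 3]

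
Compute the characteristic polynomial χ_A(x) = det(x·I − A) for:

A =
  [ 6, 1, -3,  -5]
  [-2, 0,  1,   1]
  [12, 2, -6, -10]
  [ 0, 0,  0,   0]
x^4

Expanding det(x·I − A) (e.g. by cofactor expansion or by noting that A is similar to its Jordan form J, which has the same characteristic polynomial as A) gives
  χ_A(x) = x^4
which factors as x^4. The eigenvalues (with algebraic multiplicities) are λ = 0 with multiplicity 4.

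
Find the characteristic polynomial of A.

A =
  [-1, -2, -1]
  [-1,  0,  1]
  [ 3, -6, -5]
x^3 + 6*x^2 + 12*x + 8

Expanding det(x·I − A) (e.g. by cofactor expansion or by noting that A is similar to its Jordan form J, which has the same characteristic polynomial as A) gives
  χ_A(x) = x^3 + 6*x^2 + 12*x + 8
which factors as (x + 2)^3. The eigenvalues (with algebraic multiplicities) are λ = -2 with multiplicity 3.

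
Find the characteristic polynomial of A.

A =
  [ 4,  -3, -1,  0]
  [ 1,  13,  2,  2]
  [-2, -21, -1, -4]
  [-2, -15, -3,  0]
x^4 - 16*x^3 + 96*x^2 - 256*x + 256

Expanding det(x·I − A) (e.g. by cofactor expansion or by noting that A is similar to its Jordan form J, which has the same characteristic polynomial as A) gives
  χ_A(x) = x^4 - 16*x^3 + 96*x^2 - 256*x + 256
which factors as (x - 4)^4. The eigenvalues (with algebraic multiplicities) are λ = 4 with multiplicity 4.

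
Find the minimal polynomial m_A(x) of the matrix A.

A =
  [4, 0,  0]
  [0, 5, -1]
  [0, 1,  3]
x^2 - 8*x + 16

The characteristic polynomial is χ_A(x) = (x - 4)^3, so the eigenvalues are known. The minimal polynomial is
  m_A(x) = Π_λ (x − λ)^{k_λ}
where k_λ is the size of the *largest* Jordan block for λ (equivalently, the smallest k with (A − λI)^k v = 0 for every generalised eigenvector v of λ).

  λ = 4: largest Jordan block has size 2, contributing (x − 4)^2

So m_A(x) = (x - 4)^2 = x^2 - 8*x + 16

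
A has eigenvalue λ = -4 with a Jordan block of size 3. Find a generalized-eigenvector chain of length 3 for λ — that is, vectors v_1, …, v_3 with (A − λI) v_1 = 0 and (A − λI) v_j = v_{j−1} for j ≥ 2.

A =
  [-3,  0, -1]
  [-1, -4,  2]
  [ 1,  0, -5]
A Jordan chain for λ = -4 of length 3:
v_1 = (0, 1, 0)ᵀ
v_2 = (1, -1, 1)ᵀ
v_3 = (1, 0, 0)ᵀ

Let N = A − (-4)·I. We want v_3 with N^3 v_3 = 0 but N^2 v_3 ≠ 0; then v_{j-1} := N · v_j for j = 3, …, 2.

Pick v_3 = (1, 0, 0)ᵀ.
Then v_2 = N · v_3 = (1, -1, 1)ᵀ.
Then v_1 = N · v_2 = (0, 1, 0)ᵀ.

Sanity check: (A − (-4)·I) v_1 = (0, 0, 0)ᵀ = 0. ✓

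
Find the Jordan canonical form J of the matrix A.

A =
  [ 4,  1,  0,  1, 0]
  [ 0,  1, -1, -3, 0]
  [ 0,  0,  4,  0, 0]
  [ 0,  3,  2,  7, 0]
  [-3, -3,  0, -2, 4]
J_3(4) ⊕ J_2(4)

The characteristic polynomial is
  det(x·I − A) = x^5 - 20*x^4 + 160*x^3 - 640*x^2 + 1280*x - 1024 = (x - 4)^5

Eigenvalues and multiplicities (the geometric multiplicity of λ is n − rank(A − λI), which equals the number of Jordan blocks for λ):
  λ = 4: algebraic multiplicity = 5, geometric multiplicity = 2

Determining the block sizes for each eigenvalue:
  λ = 4: with am = 5 and gm = 2, the partition is not yet determined (e.g. several partitions of 5 into 2 parts exist). Let N = A − (4)·I. Computing rank(N^1) = 3, rank(N^2) = 1, rank(N^3) = 0; the number of blocks of size ≥ j is rank(N^{j−1}) − rank(N^j), giving [2, 2, 1]. So we have 1 block(s) of size 3, 1 block(s) of size 2 → block sizes [3, 2]

Assembling the blocks gives a Jordan form
J =
  [4, 1, 0, 0, 0]
  [0, 4, 1, 0, 0]
  [0, 0, 4, 0, 0]
  [0, 0, 0, 4, 1]
  [0, 0, 0, 0, 4]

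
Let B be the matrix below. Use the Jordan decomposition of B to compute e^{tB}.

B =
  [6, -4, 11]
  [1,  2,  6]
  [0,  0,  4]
e^{tB} =
  [2*t*exp(4*t) + exp(4*t), -4*t*exp(4*t), -t^2*exp(4*t) + 11*t*exp(4*t)]
  [t*exp(4*t), -2*t*exp(4*t) + exp(4*t), -t^2*exp(4*t)/2 + 6*t*exp(4*t)]
  [0, 0, exp(4*t)]

Strategy: write B = P · J · P⁻¹ where J is a Jordan canonical form, so e^{tB} = P · e^{tJ} · P⁻¹, and e^{tJ} can be computed block-by-block.

B has Jordan form
J =
  [4, 1, 0]
  [0, 4, 1]
  [0, 0, 4]
(up to reordering of blocks).

Per-block formulas:
  For a 3×3 Jordan block J_3(4): exp(t · J_3(4)) = e^(4t)·(I + t·N + (t^2/2)·N^2), where N is the 3×3 nilpotent shift.

After assembling e^{tJ} and conjugating by P, we get:

e^{tB} =
  [2*t*exp(4*t) + exp(4*t), -4*t*exp(4*t), -t^2*exp(4*t) + 11*t*exp(4*t)]
  [t*exp(4*t), -2*t*exp(4*t) + exp(4*t), -t^2*exp(4*t)/2 + 6*t*exp(4*t)]
  [0, 0, exp(4*t)]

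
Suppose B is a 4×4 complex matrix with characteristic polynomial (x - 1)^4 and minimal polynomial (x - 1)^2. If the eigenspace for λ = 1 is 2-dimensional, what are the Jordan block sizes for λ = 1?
Block sizes for λ = 1: [2, 2]

Step 1 — from the characteristic polynomial, algebraic multiplicity of λ = 1 is 4. From dim ker(B − (1)·I) = 2, there are exactly 2 Jordan blocks for λ = 1.
Step 2 — from the minimal polynomial, the factor (x − 1)^2 tells us the largest block for λ = 1 has size 2.
Step 3 — with total size 4, 2 blocks, and largest block 2, the block sizes (in nonincreasing order) are [2, 2].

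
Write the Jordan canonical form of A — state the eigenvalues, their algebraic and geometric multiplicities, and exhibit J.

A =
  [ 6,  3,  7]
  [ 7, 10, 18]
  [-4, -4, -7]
J_3(3)

The characteristic polynomial is
  det(x·I − A) = x^3 - 9*x^2 + 27*x - 27 = (x - 3)^3

Eigenvalues and multiplicities (the geometric multiplicity of λ is n − rank(A − λI), which equals the number of Jordan blocks for λ):
  λ = 3: algebraic multiplicity = 3, geometric multiplicity = 1

Determining the block sizes for each eigenvalue:
  λ = 3: one block (gm = 1), so the single block has size am = 3 → block sizes [3]

Assembling the blocks gives a Jordan form
J =
  [3, 1, 0]
  [0, 3, 1]
  [0, 0, 3]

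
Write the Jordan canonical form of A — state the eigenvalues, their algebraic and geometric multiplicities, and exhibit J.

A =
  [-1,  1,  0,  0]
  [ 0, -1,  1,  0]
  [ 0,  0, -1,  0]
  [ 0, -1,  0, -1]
J_3(-1) ⊕ J_1(-1)

The characteristic polynomial is
  det(x·I − A) = x^4 + 4*x^3 + 6*x^2 + 4*x + 1 = (x + 1)^4

Eigenvalues and multiplicities (the geometric multiplicity of λ is n − rank(A − λI), which equals the number of Jordan blocks for λ):
  λ = -1: algebraic multiplicity = 4, geometric multiplicity = 2

Determining the block sizes for each eigenvalue:
  λ = -1: with am = 4 and gm = 2, the partition is not yet determined (e.g. several partitions of 4 into 2 parts exist). Let N = A − (-1)·I. Computing rank(N^1) = 2, rank(N^2) = 1, rank(N^3) = 0; the number of blocks of size ≥ j is rank(N^{j−1}) − rank(N^j), giving [2, 1, 1]. So we have 1 block(s) of size 3, 1 block(s) of size 1 → block sizes [3, 1]

Assembling the blocks gives a Jordan form
J =
  [-1,  1,  0,  0]
  [ 0, -1,  1,  0]
  [ 0,  0, -1,  0]
  [ 0,  0,  0, -1]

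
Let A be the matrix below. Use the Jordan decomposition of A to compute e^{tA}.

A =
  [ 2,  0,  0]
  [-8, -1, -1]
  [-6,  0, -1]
e^{tA} =
  [exp(2*t), 0, 0]
  [-2*t*exp(-t) - 2*exp(2*t) + 2*exp(-t), exp(-t), -t*exp(-t)]
  [-2*exp(2*t) + 2*exp(-t), 0, exp(-t)]

Strategy: write A = P · J · P⁻¹ where J is a Jordan canonical form, so e^{tA} = P · e^{tJ} · P⁻¹, and e^{tJ} can be computed block-by-block.

A has Jordan form
J =
  [-1,  1, 0]
  [ 0, -1, 0]
  [ 0,  0, 2]
(up to reordering of blocks).

Per-block formulas:
  For a 1×1 block at λ = 2: exp(t · [2]) = [e^(2t)].
  For a 2×2 Jordan block J_2(-1): exp(t · J_2(-1)) = e^(-1t)·(I + t·N), where N is the 2×2 nilpotent shift.

After assembling e^{tJ} and conjugating by P, we get:

e^{tA} =
  [exp(2*t), 0, 0]
  [-2*t*exp(-t) - 2*exp(2*t) + 2*exp(-t), exp(-t), -t*exp(-t)]
  [-2*exp(2*t) + 2*exp(-t), 0, exp(-t)]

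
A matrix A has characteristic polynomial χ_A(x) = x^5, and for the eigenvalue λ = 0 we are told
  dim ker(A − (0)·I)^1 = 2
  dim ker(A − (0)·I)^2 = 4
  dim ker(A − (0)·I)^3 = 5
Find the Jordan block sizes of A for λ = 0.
Block sizes for λ = 0: [3, 2]

From the dimensions of kernels of powers, the number of Jordan blocks of size at least j is d_j − d_{j−1} where d_j = dim ker(N^j) (with d_0 = 0). Computing the differences gives [2, 2, 1].
The number of blocks of size exactly k is (#blocks of size ≥ k) − (#blocks of size ≥ k + 1), so the partition is: 1 block(s) of size 2, 1 block(s) of size 3.
In nonincreasing order the block sizes are [3, 2].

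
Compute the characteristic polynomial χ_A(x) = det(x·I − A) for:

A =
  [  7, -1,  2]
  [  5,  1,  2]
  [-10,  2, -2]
x^3 - 6*x^2 + 12*x - 8

Expanding det(x·I − A) (e.g. by cofactor expansion or by noting that A is similar to its Jordan form J, which has the same characteristic polynomial as A) gives
  χ_A(x) = x^3 - 6*x^2 + 12*x - 8
which factors as (x - 2)^3. The eigenvalues (with algebraic multiplicities) are λ = 2 with multiplicity 3.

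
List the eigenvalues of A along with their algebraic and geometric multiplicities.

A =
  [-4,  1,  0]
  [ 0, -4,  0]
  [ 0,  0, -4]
λ = -4: alg = 3, geom = 2

Step 1 — factor the characteristic polynomial to read off the algebraic multiplicities:
  χ_A(x) = (x + 4)^3

Step 2 — compute geometric multiplicities via the rank-nullity identity g(λ) = n − rank(A − λI):
  rank(A − (-4)·I) = 1, so dim ker(A − (-4)·I) = n − 1 = 2

Summary:
  λ = -4: algebraic multiplicity = 3, geometric multiplicity = 2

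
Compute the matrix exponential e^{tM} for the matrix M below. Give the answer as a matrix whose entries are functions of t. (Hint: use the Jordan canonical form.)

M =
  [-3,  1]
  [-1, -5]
e^{tM} =
  [t*exp(-4*t) + exp(-4*t), t*exp(-4*t)]
  [-t*exp(-4*t), -t*exp(-4*t) + exp(-4*t)]

Strategy: write M = P · J · P⁻¹ where J is a Jordan canonical form, so e^{tM} = P · e^{tJ} · P⁻¹, and e^{tJ} can be computed block-by-block.

M has Jordan form
J =
  [-4,  1]
  [ 0, -4]
(up to reordering of blocks).

Per-block formulas:
  For a 2×2 Jordan block J_2(-4): exp(t · J_2(-4)) = e^(-4t)·(I + t·N), where N is the 2×2 nilpotent shift.

After assembling e^{tJ} and conjugating by P, we get:

e^{tM} =
  [t*exp(-4*t) + exp(-4*t), t*exp(-4*t)]
  [-t*exp(-4*t), -t*exp(-4*t) + exp(-4*t)]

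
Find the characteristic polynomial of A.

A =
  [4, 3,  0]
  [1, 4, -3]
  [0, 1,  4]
x^3 - 12*x^2 + 48*x - 64

Expanding det(x·I − A) (e.g. by cofactor expansion or by noting that A is similar to its Jordan form J, which has the same characteristic polynomial as A) gives
  χ_A(x) = x^3 - 12*x^2 + 48*x - 64
which factors as (x - 4)^3. The eigenvalues (with algebraic multiplicities) are λ = 4 with multiplicity 3.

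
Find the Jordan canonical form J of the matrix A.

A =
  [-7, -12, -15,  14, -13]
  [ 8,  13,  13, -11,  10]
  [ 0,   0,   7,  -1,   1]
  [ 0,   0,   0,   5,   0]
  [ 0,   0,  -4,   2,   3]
J_1(1) ⊕ J_3(5) ⊕ J_1(5)

The characteristic polynomial is
  det(x·I − A) = x^5 - 21*x^4 + 170*x^3 - 650*x^2 + 1125*x - 625 = (x - 5)^4*(x - 1)

Eigenvalues and multiplicities (the geometric multiplicity of λ is n − rank(A − λI), which equals the number of Jordan blocks for λ):
  λ = 1: algebraic multiplicity = 1, geometric multiplicity = 1
  λ = 5: algebraic multiplicity = 4, geometric multiplicity = 2

Determining the block sizes for each eigenvalue:
  λ = 1: one block (gm = 1), so the single block has size am = 1 → block sizes [1]
  λ = 5: with am = 4 and gm = 2, the partition is not yet determined (e.g. several partitions of 4 into 2 parts exist). Let N = A − (5)·I. Computing rank(N^1) = 3, rank(N^2) = 2, rank(N^3) = 1; the number of blocks of size ≥ j is rank(N^{j−1}) − rank(N^j), giving [2, 1, 1]. So we have 1 block(s) of size 3, 1 block(s) of size 1 → block sizes [3, 1]

Assembling the blocks gives a Jordan form
J =
  [1, 0, 0, 0, 0]
  [0, 5, 1, 0, 0]
  [0, 0, 5, 1, 0]
  [0, 0, 0, 5, 0]
  [0, 0, 0, 0, 5]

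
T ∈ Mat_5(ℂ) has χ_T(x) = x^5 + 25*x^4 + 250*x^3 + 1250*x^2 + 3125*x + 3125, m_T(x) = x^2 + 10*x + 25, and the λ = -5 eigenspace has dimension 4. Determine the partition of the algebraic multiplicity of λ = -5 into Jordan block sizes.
Block sizes for λ = -5: [2, 1, 1, 1]

Step 1 — from the characteristic polynomial, algebraic multiplicity of λ = -5 is 5. From dim ker(T − (-5)·I) = 4, there are exactly 4 Jordan blocks for λ = -5.
Step 2 — from the minimal polynomial, the factor (x + 5)^2 tells us the largest block for λ = -5 has size 2.
Step 3 — with total size 5, 4 blocks, and largest block 2, the block sizes (in nonincreasing order) are [2, 1, 1, 1].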